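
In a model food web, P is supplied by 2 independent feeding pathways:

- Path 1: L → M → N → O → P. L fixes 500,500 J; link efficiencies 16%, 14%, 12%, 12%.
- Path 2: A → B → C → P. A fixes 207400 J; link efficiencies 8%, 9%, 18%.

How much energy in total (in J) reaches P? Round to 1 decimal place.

430.2 J

Path 1: 500500 × 0.16 × 0.14 × 0.12 × 0.12 = 161.44128 J
Path 2: 207400 × 0.08 × 0.09 × 0.18 = 268.7904 J
Total at P: 161.44128 + 268.7904 = 430.23168 J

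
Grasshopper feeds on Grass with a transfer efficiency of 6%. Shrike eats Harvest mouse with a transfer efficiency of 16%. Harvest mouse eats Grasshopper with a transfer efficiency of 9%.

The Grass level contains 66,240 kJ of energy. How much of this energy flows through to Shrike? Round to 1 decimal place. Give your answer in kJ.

57.2 kJ

Grasshopper: 66240 × 0.06 = 3974.4 kJ
Harvest mouse: 3974.4 × 0.09 = 357.696 kJ
Shrike: 357.696 × 0.16 = 57.23136 kJ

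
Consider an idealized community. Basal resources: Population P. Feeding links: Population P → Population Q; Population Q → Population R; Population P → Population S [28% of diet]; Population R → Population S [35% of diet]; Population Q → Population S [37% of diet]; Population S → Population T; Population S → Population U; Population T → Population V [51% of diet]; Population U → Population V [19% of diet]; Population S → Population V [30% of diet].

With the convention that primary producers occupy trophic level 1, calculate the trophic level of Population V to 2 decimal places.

4.77

Population Q: 1 + 1 = 2
Population R: 1 + 2 = 3
Population S: 1 + (0.28×1 + 0.35×3 + 0.37×2) = 3.07
Population T: 1 + 3.07 = 4.07
Population U: 1 + 3.07 = 4.07
Population V: 1 + (0.51×4.07 + 0.19×4.07 + 0.3×3.07) = 4.77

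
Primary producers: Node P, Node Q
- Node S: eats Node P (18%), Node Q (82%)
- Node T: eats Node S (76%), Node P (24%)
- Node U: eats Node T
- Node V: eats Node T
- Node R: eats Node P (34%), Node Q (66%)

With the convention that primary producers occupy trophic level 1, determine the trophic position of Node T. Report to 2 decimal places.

2.76

Node R: 1 + (0.34×1 + 0.66×1) = 2
Node S: 1 + (0.18×1 + 0.82×1) = 2
Node T: 1 + (0.76×2 + 0.24×1) = 2.76
Node U: 1 + 2.76 = 3.76
Node V: 1 + 2.76 = 3.76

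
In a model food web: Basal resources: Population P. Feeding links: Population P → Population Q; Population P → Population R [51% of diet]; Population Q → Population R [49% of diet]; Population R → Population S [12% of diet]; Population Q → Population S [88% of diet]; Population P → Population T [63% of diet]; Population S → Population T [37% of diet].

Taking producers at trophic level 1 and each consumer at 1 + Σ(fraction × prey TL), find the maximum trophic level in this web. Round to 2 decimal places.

3.06

Population Q: 1 + 1 = 2
Population R: 1 + (0.51×1 + 0.49×2) = 2.49
Population S: 1 + (0.12×2.49 + 0.88×2) = 3.0588
Population T: 1 + (0.63×1 + 0.37×3.0588) = 2.761756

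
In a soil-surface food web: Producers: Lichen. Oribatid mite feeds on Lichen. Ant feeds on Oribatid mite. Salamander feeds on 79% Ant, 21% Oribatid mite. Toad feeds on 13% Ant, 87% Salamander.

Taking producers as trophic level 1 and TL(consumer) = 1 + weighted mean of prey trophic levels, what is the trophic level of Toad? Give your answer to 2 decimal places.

Oribatid mite: 1 + 1 = 2
Ant: 1 + 2 = 3
Salamander: 1 + (0.79×3 + 0.21×2) = 3.79
Toad: 1 + (0.13×3 + 0.87×3.79) = 4.6873

4.69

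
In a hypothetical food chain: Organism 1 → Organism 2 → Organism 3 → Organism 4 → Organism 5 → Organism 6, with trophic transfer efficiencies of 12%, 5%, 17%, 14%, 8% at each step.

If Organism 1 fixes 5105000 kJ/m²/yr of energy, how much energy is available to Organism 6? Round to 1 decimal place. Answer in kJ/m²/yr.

Organism 2: 5105000 × 0.12 = 612600 kJ/m²/yr
Organism 3: 612600 × 0.05 = 30630 kJ/m²/yr
Organism 4: 30630 × 0.17 = 5207.1 kJ/m²/yr
Organism 5: 5207.1 × 0.14 = 728.994 kJ/m²/yr
Organism 6: 728.994 × 0.08 = 58.31952 kJ/m²/yr

58.3 kJ/m²/yr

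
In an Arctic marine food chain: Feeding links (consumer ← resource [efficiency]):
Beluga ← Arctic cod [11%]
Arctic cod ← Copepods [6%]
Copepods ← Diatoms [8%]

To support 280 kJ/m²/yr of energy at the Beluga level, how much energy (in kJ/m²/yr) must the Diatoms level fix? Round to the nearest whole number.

Cumulative transfer efficiency: 0.08 × 0.06 × 0.11 = 0.000528
Diatoms energy = 280 / 0.000528 = 530303 kJ/m²/yr

530303 kJ/m²/yr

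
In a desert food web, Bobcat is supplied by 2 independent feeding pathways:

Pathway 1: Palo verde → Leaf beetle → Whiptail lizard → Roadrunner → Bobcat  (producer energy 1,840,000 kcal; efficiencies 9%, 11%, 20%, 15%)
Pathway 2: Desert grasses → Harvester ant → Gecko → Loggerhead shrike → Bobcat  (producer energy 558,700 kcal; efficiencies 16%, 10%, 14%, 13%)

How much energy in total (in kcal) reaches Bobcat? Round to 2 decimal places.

Pathway 1: 1840000 × 0.09 × 0.11 × 0.2 × 0.15 = 546.48 kcal
Pathway 2: 558700 × 0.16 × 0.1 × 0.14 × 0.13 = 162.69344 kcal
Total at Bobcat: 546.48 + 162.69344 = 709.17344 kcal

709.17 kcal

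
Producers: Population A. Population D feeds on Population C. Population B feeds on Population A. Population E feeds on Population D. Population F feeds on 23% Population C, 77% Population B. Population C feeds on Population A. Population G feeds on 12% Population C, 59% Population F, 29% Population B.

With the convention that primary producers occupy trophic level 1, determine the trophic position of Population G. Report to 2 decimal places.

3.59

Population B: 1 + 1 = 2
Population C: 1 + 1 = 2
Population D: 1 + 2 = 3
Population E: 1 + 3 = 4
Population F: 1 + (0.23×2 + 0.77×2) = 3
Population G: 1 + (0.12×2 + 0.59×3 + 0.29×2) = 3.59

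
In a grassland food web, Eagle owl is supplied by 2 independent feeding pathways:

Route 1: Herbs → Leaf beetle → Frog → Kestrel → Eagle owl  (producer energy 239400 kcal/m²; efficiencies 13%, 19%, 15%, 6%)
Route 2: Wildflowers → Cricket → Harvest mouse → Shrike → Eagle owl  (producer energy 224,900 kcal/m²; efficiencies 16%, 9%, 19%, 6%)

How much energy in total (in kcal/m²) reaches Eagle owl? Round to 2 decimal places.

Route 1: 239400 × 0.13 × 0.19 × 0.15 × 0.06 = 53.21862 kcal/m²
Route 2: 224900 × 0.16 × 0.09 × 0.19 × 0.06 = 36.919584 kcal/m²
Total at Eagle owl: 53.21862 + 36.919584 = 90.138204 kcal/m²

90.14 kcal/m²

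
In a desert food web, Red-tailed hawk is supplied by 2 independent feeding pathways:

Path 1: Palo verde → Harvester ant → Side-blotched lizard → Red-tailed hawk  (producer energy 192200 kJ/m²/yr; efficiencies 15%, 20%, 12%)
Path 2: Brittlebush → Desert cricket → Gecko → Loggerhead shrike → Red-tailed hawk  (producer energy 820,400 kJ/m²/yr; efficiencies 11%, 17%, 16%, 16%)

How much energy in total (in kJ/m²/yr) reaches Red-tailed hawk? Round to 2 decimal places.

Path 1: 192200 × 0.15 × 0.2 × 0.12 = 691.92 kJ/m²/yr
Path 2: 820400 × 0.11 × 0.17 × 0.16 × 0.16 = 392.741888 kJ/m²/yr
Total at Red-tailed hawk: 691.92 + 392.741888 = 1084.661888 kJ/m²/yr

1084.66 kJ/m²/yr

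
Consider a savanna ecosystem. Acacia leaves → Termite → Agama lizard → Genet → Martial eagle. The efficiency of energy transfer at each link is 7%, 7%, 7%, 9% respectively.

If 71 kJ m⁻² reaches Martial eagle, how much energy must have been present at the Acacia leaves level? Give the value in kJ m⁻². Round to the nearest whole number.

2299968 kJ m⁻²

Cumulative transfer efficiency: 0.07 × 0.07 × 0.07 × 0.09 = 0.00003087
Acacia leaves energy = 71 / 0.00003087 = 2299968 kJ m⁻²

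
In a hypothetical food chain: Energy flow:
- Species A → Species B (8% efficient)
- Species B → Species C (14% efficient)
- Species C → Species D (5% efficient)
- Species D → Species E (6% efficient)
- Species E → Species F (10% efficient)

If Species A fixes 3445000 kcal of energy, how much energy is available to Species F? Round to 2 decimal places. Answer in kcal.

Species B: 3445000 × 0.08 = 275600 kcal
Species C: 275600 × 0.14 = 38584 kcal
Species D: 38584 × 0.05 = 1929.2 kcal
Species E: 1929.2 × 0.06 = 115.752 kcal
Species F: 115.752 × 0.1 = 11.5752 kcal

11.58 kcal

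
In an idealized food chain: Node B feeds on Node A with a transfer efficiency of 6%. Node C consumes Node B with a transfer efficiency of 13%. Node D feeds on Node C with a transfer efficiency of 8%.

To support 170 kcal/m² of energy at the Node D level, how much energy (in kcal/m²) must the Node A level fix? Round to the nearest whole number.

Cumulative transfer efficiency: 0.06 × 0.13 × 0.08 = 0.000624
Node A energy = 170 / 0.000624 = 272436 kcal/m²

272436 kcal/m²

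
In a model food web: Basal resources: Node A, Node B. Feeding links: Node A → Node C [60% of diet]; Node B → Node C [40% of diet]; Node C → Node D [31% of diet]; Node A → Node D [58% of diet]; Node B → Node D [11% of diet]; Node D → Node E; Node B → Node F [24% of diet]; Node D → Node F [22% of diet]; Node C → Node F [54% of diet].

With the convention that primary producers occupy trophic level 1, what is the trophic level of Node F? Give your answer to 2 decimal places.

2.83

Node C: 1 + (0.6×1 + 0.4×1) = 2
Node D: 1 + (0.31×2 + 0.58×1 + 0.11×1) = 2.31
Node E: 1 + 2.31 = 3.31
Node F: 1 + (0.24×1 + 0.22×2.31 + 0.54×2) = 2.8282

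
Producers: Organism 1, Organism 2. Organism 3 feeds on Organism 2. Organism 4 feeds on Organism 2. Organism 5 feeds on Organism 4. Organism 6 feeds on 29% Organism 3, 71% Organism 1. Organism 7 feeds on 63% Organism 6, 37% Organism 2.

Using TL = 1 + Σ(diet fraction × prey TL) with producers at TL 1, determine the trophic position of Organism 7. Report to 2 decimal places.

2.81

Organism 3: 1 + 1 = 2
Organism 4: 1 + 1 = 2
Organism 5: 1 + 2 = 3
Organism 6: 1 + (0.29×2 + 0.71×1) = 2.29
Organism 7: 1 + (0.63×2.29 + 0.37×1) = 2.8127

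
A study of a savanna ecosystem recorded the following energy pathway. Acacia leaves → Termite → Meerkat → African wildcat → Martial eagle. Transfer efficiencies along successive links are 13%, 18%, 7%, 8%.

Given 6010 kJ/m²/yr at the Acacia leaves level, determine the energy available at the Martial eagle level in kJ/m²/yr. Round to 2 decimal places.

Termite: 6010 × 0.13 = 781.3 kJ/m²/yr
Meerkat: 781.3 × 0.18 = 140.634 kJ/m²/yr
African wildcat: 140.634 × 0.07 = 9.84438 kJ/m²/yr
Martial eagle: 9.84438 × 0.08 = 0.7875504 kJ/m²/yr

0.79 kJ/m²/yr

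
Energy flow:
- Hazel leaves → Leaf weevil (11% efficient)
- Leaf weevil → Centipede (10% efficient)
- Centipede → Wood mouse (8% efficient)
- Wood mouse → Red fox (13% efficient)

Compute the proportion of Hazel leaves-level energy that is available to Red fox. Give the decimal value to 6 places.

0.000114

Product of link efficiencies: 0.11 × 0.1 × 0.08 × 0.13 = 0.0001144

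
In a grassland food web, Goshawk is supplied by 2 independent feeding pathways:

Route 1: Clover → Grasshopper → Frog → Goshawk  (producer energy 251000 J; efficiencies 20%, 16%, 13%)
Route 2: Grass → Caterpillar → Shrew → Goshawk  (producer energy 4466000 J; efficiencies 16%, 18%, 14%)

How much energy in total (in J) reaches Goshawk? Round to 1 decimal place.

19051.1 J

Route 1: 251000 × 0.2 × 0.16 × 0.13 = 1044.16 J
Route 2: 4466000 × 0.16 × 0.18 × 0.14 = 18006.912 J
Total at Goshawk: 1044.16 + 18006.912 = 19051.072 J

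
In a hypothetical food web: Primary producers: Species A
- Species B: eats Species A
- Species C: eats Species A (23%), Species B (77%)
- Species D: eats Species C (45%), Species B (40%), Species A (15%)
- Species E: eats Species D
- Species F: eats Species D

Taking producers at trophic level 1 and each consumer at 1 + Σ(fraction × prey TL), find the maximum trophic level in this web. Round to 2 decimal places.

4.20

Species B: 1 + 1 = 2
Species C: 1 + (0.23×1 + 0.77×2) = 2.77
Species D: 1 + (0.45×2.77 + 0.4×2 + 0.15×1) = 3.1965
Species E: 1 + 3.1965 = 4.1965
Species F: 1 + 3.1965 = 4.1965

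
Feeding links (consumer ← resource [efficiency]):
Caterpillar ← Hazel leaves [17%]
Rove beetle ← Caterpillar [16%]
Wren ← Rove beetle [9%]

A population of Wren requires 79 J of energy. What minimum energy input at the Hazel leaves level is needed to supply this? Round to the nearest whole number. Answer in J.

32271 J

Cumulative transfer efficiency: 0.17 × 0.16 × 0.09 = 0.002448
Hazel leaves energy = 79 / 0.002448 = 32271 J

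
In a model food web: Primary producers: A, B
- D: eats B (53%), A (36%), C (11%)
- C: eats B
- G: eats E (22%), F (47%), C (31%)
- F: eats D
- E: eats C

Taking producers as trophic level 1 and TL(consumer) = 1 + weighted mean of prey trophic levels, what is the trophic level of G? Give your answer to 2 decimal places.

3.74

C: 1 + 1 = 2
D: 1 + (0.53×1 + 0.36×1 + 0.11×2) = 2.11
E: 1 + 2 = 3
F: 1 + 2.11 = 3.11
G: 1 + (0.22×3 + 0.47×3.11 + 0.31×2) = 3.7417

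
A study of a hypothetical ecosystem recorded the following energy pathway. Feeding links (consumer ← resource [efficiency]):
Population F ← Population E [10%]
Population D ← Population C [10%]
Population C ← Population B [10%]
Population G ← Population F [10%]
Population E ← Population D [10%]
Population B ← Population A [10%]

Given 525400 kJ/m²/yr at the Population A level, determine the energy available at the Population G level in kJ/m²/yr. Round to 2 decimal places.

Population B: 525400 × 0.1 = 52540 kJ/m²/yr
Population C: 52540 × 0.1 = 5254 kJ/m²/yr
Population D: 5254 × 0.1 = 525.4 kJ/m²/yr
Population E: 525.4 × 0.1 = 52.54 kJ/m²/yr
Population F: 52.54 × 0.1 = 5.254 kJ/m²/yr
Population G: 5.254 × 0.1 = 0.5254 kJ/m²/yr

0.53 kJ/m²/yr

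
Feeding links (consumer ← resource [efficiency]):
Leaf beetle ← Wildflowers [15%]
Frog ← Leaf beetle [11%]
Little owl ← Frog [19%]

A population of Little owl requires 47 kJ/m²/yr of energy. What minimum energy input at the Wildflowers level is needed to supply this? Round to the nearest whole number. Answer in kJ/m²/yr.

Cumulative transfer efficiency: 0.15 × 0.11 × 0.19 = 0.003135
Wildflowers energy = 47 / 0.003135 = 14992 kJ/m²/yr

14992 kJ/m²/yr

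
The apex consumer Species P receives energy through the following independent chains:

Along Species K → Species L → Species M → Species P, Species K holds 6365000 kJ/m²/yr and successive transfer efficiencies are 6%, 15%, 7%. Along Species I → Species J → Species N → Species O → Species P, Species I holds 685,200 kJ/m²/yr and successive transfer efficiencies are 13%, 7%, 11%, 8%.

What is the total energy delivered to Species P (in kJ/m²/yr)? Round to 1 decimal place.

4064.8 kJ/m²/yr

Via Species K: 6365000 × 0.06 × 0.15 × 0.07 = 4009.95 kJ/m²/yr
Via Species I: 685200 × 0.13 × 0.07 × 0.11 × 0.08 = 54.870816 kJ/m²/yr
Total at Species P: 4009.95 + 54.870816 = 4064.820816 kJ/m²/yr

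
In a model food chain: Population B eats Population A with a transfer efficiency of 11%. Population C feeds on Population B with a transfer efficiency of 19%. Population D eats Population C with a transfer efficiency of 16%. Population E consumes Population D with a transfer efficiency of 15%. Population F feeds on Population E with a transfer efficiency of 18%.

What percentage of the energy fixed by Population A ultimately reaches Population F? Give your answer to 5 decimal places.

0.00903%

Product of link efficiencies: 0.11 × 0.19 × 0.16 × 0.15 × 0.18 = 0.000090288
As a percentage: 0.000090288 × 100 = 0.00903%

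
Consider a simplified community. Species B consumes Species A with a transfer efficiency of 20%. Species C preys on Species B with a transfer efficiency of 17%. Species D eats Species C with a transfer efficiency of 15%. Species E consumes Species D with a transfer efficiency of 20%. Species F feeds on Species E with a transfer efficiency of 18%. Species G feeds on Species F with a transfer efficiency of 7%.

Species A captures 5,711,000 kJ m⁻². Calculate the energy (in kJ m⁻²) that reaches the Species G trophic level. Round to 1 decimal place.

73.4 kJ m⁻²

Species B: 5711000 × 0.2 = 1142200 kJ m⁻²
Species C: 1142200 × 0.17 = 194174 kJ m⁻²
Species D: 194174 × 0.15 = 29126.1 kJ m⁻²
Species E: 29126.1 × 0.2 = 5825.22 kJ m⁻²
Species F: 5825.22 × 0.18 = 1048.5396 kJ m⁻²
Species G: 1048.5396 × 0.07 = 73.397772 kJ m⁻²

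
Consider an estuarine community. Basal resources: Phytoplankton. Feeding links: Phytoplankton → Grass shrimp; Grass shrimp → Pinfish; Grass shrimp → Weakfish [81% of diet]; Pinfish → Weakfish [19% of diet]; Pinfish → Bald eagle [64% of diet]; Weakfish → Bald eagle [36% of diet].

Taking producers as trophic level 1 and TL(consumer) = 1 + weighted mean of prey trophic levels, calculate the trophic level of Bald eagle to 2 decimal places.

4.07

Grass shrimp: 1 + 1 = 2
Pinfish: 1 + 2 = 3
Weakfish: 1 + (0.81×2 + 0.19×3) = 3.19
Bald eagle: 1 + (0.64×3 + 0.36×3.19) = 4.0684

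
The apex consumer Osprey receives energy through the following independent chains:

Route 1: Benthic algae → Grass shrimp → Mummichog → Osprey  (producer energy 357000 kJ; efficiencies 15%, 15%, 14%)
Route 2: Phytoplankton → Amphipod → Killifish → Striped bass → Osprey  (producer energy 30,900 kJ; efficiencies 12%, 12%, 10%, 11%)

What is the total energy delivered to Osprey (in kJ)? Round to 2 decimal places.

1129.44 kJ

Route 1: 357000 × 0.15 × 0.15 × 0.14 = 1124.55 kJ
Route 2: 30900 × 0.12 × 0.12 × 0.1 × 0.11 = 4.89456 kJ
Total at Osprey: 1124.55 + 4.89456 = 1129.44456 kJ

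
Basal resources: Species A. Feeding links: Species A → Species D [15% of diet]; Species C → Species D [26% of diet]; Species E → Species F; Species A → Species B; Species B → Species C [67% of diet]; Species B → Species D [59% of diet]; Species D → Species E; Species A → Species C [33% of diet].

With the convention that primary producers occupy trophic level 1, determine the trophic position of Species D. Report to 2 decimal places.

Species B: 1 + 1 = 2
Species C: 1 + (0.33×1 + 0.67×2) = 2.67
Species D: 1 + (0.59×2 + 0.26×2.67 + 0.15×1) = 3.0242
Species E: 1 + 3.0242 = 4.0242
Species F: 1 + 4.0242 = 5.0242

3.02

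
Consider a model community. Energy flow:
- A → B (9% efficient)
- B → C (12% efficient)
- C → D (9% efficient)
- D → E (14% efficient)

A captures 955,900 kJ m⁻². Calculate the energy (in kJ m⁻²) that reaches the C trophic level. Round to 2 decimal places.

B: 955900 × 0.09 = 86031 kJ m⁻²
C: 86031 × 0.12 = 10323.72 kJ m⁻²

10323.72 kJ m⁻²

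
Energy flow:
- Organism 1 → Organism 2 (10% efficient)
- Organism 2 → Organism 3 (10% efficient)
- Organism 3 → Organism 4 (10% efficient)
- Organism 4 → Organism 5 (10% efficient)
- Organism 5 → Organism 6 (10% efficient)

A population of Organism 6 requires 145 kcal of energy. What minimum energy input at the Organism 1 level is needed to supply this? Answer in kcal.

Cumulative transfer efficiency: 0.1 × 0.1 × 0.1 × 0.1 × 0.1 = 0.00001
Organism 1 energy = 145 / 0.00001 = 14500000 kcal

14500000 kcal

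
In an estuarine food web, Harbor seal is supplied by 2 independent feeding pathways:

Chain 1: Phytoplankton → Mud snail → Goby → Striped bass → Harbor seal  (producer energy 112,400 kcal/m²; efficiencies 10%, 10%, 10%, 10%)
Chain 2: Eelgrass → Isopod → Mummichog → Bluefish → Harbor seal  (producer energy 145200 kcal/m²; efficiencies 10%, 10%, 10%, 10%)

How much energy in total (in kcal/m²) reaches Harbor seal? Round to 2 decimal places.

25.76 kcal/m²

Chain 1: 112400 × 0.1 × 0.1 × 0.1 × 0.1 = 11.24 kcal/m²
Chain 2: 145200 × 0.1 × 0.1 × 0.1 × 0.1 = 14.52 kcal/m²
Total at Harbor seal: 11.24 + 14.52 = 25.76 kcal/m²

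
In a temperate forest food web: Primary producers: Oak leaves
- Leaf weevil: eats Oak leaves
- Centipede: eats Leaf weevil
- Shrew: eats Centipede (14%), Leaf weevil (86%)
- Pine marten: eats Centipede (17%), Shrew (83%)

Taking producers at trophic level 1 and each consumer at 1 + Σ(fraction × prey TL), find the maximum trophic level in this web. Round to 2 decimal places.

4.12

Leaf weevil: 1 + 1 = 2
Centipede: 1 + 2 = 3
Shrew: 1 + (0.14×3 + 0.86×2) = 3.14
Pine marten: 1 + (0.17×3 + 0.83×3.14) = 4.1162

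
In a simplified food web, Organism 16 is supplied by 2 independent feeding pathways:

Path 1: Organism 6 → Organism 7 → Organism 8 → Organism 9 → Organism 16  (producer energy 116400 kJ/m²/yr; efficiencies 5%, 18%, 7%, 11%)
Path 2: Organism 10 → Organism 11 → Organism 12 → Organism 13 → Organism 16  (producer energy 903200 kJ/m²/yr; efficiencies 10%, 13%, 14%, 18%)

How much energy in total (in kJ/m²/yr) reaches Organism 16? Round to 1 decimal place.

Path 1: 116400 × 0.05 × 0.18 × 0.07 × 0.11 = 8.06652 kJ/m²/yr
Path 2: 903200 × 0.1 × 0.13 × 0.14 × 0.18 = 295.88832 kJ/m²/yr
Total at Organism 16: 8.06652 + 295.88832 = 303.95484 kJ/m²/yr

304.0 kJ/m²/yr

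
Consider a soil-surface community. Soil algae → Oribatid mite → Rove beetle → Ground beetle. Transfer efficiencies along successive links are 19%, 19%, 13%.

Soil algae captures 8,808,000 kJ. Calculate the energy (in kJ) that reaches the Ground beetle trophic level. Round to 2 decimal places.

Oribatid mite: 8808000 × 0.19 = 1673520 kJ
Rove beetle: 1673520 × 0.19 = 317968.8 kJ
Ground beetle: 317968.8 × 0.13 = 41335.944 kJ

41335.94 kJ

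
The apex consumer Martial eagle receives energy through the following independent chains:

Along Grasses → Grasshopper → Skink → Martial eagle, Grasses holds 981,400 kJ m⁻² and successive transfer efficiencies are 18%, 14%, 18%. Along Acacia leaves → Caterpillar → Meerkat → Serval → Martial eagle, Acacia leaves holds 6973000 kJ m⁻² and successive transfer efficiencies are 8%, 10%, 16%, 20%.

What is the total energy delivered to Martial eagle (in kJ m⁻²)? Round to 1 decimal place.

6236.7 kJ m⁻²

Via Grasses: 981400 × 0.18 × 0.14 × 0.18 = 4451.6304 kJ m⁻²
Via Acacia leaves: 6973000 × 0.08 × 0.1 × 0.16 × 0.2 = 1785.088 kJ m⁻²
Total at Martial eagle: 4451.6304 + 1785.088 = 6236.7184 kJ m⁻²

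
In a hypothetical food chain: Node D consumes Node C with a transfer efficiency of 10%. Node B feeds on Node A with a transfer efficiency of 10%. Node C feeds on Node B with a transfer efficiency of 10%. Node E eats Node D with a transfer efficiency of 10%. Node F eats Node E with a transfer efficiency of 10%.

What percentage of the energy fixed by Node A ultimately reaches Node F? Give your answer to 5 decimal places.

Product of link efficiencies: 0.1 × 0.1 × 0.1 × 0.1 × 0.1 = 0.00001
As a percentage: 0.00001 × 100 = 0.00100%

0.00100%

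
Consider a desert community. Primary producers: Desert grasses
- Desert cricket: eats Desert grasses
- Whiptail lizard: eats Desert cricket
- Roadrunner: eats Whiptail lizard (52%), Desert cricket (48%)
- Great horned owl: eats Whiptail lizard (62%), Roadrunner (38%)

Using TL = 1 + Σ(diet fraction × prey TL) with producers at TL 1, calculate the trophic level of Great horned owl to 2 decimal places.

Desert cricket: 1 + 1 = 2
Whiptail lizard: 1 + 2 = 3
Roadrunner: 1 + (0.52×3 + 0.48×2) = 3.52
Great horned owl: 1 + (0.62×3 + 0.38×3.52) = 4.1976

4.20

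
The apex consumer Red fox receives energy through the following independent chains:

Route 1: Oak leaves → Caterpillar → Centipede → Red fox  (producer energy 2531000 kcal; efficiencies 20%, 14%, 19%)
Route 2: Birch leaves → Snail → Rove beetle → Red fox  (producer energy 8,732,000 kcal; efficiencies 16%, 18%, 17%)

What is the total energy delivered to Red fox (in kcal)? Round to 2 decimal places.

56216.79 kcal

Route 1: 2531000 × 0.2 × 0.14 × 0.19 = 13464.92 kcal
Route 2: 8732000 × 0.16 × 0.18 × 0.17 = 42751.872 kcal
Total at Red fox: 13464.92 + 42751.872 = 56216.792 kcal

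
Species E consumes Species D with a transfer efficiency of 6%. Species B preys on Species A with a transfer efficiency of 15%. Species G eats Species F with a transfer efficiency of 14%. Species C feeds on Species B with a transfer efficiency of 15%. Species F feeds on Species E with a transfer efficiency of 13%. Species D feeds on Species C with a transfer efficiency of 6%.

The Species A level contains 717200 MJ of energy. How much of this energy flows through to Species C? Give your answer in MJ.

Species B: 717200 × 0.15 = 107580 MJ
Species C: 107580 × 0.15 = 16137 MJ

16137 MJ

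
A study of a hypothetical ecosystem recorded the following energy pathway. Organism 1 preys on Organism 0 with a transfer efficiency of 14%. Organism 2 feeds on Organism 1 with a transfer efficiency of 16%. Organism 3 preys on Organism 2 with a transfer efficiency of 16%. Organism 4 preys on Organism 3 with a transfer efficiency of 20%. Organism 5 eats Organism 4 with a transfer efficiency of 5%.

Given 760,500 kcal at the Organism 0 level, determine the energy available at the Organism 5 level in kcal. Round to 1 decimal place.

Organism 1: 760500 × 0.14 = 106470 kcal
Organism 2: 106470 × 0.16 = 17035.2 kcal
Organism 3: 17035.2 × 0.16 = 2725.632 kcal
Organism 4: 2725.632 × 0.2 = 545.1264 kcal
Organism 5: 545.1264 × 0.05 = 27.25632 kcal

27.3 kcal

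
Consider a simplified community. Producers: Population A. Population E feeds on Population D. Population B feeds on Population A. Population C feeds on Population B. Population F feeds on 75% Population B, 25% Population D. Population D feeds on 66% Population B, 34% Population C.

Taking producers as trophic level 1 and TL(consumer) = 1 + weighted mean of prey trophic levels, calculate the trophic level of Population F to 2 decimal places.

3.34

Population B: 1 + 1 = 2
Population C: 1 + 2 = 3
Population D: 1 + (0.66×2 + 0.34×3) = 3.34
Population E: 1 + 3.34 = 4.34
Population F: 1 + (0.75×2 + 0.25×3.34) = 3.335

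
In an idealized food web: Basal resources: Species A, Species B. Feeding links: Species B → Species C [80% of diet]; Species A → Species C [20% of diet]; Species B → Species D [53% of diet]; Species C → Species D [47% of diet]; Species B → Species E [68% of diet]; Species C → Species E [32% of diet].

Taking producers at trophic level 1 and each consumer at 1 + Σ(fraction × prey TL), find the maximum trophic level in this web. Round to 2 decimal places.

2.47

Species C: 1 + (0.8×1 + 0.2×1) = 2
Species D: 1 + (0.53×1 + 0.47×2) = 2.47
Species E: 1 + (0.68×1 + 0.32×2) = 2.32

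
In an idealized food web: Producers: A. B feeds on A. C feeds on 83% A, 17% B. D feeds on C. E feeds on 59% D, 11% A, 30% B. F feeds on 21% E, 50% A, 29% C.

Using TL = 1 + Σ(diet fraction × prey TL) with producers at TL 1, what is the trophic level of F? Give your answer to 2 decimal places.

B: 1 + 1 = 2
C: 1 + (0.83×1 + 0.17×2) = 2.17
D: 1 + 2.17 = 3.17
E: 1 + (0.59×3.17 + 0.11×1 + 0.3×2) = 3.5803
F: 1 + (0.21×3.5803 + 0.5×1 + 0.29×2.17) = 2.881163

2.88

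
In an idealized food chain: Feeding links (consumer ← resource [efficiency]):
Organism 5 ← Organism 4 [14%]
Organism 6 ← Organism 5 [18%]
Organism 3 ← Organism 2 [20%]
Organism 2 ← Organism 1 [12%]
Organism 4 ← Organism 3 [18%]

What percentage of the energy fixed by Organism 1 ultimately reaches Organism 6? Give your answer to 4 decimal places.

Product of link efficiencies: 0.12 × 0.2 × 0.18 × 0.14 × 0.18 = 0.000108864
As a percentage: 0.000108864 × 100 = 0.0109%

0.0109%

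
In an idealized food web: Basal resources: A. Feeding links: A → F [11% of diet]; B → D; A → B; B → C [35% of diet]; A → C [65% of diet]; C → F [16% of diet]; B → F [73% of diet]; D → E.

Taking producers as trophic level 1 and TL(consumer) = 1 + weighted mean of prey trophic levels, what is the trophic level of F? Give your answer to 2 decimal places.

B: 1 + 1 = 2
C: 1 + (0.65×1 + 0.35×2) = 2.35
D: 1 + 2 = 3
E: 1 + 3 = 4
F: 1 + (0.11×1 + 0.16×2.35 + 0.73×2) = 2.946

2.95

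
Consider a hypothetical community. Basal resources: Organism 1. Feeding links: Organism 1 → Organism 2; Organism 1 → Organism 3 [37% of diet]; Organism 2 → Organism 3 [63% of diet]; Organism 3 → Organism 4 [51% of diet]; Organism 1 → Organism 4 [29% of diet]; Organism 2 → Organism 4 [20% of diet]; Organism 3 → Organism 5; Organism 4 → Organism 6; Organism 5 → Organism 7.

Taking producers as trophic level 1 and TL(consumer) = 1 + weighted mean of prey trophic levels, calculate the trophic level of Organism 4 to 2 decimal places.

Organism 2: 1 + 1 = 2
Organism 3: 1 + (0.37×1 + 0.63×2) = 2.63
Organism 4: 1 + (0.51×2.63 + 0.29×1 + 0.2×2) = 3.0313
Organism 5: 1 + 2.63 = 3.63
Organism 6: 1 + 3.0313 = 4.0313
Organism 7: 1 + 3.63 = 4.63

3.03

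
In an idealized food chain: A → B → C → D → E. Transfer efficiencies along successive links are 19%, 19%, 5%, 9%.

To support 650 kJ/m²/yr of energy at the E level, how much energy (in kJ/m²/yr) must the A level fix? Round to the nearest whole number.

Cumulative transfer efficiency: 0.19 × 0.19 × 0.05 × 0.09 = 0.00016245
A energy = 650 / 0.00016245 = 4001231 kJ/m²/yr

4001231 kJ/m²/yr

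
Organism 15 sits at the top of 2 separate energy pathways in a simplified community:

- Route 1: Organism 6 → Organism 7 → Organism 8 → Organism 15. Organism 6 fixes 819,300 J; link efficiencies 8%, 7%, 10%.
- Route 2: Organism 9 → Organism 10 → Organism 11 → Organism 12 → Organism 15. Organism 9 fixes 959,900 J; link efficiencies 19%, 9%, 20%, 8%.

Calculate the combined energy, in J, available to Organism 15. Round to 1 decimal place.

721.4 J

Route 1: 819300 × 0.08 × 0.07 × 0.1 = 458.808 J
Route 2: 959900 × 0.19 × 0.09 × 0.2 × 0.08 = 262.62864 J
Total at Organism 15: 458.808 + 262.62864 = 721.43664 J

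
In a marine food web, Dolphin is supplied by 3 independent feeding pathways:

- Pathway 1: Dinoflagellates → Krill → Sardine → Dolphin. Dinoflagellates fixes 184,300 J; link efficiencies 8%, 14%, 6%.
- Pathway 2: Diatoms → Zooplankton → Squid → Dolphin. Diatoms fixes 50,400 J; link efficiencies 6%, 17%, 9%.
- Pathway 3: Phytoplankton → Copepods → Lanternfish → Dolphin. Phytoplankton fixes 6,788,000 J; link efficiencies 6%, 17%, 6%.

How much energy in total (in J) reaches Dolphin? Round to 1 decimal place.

Pathway 1: 184300 × 0.08 × 0.14 × 0.06 = 123.8496 J
Pathway 2: 50400 × 0.06 × 0.17 × 0.09 = 46.2672 J
Pathway 3: 6788000 × 0.06 × 0.17 × 0.06 = 4154.256 J
Total at Dolphin: 123.8496 + 46.2672 + 4154.256 = 4324.3728 J

4324.4 J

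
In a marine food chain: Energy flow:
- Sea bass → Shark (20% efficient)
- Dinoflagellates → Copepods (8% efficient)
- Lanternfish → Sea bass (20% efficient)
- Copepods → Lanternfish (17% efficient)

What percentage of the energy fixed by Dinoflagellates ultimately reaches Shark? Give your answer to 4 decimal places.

0.0544%

Product of link efficiencies: 0.08 × 0.17 × 0.2 × 0.2 = 0.000544
As a percentage: 0.000544 × 100 = 0.0544%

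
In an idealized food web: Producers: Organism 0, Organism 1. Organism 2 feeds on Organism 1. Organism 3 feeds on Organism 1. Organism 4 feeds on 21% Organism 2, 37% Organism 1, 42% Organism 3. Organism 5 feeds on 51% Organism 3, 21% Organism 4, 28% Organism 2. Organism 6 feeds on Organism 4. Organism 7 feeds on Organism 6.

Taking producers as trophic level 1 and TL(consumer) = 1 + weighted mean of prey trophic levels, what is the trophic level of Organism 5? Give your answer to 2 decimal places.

Organism 2: 1 + 1 = 2
Organism 3: 1 + 1 = 2
Organism 4: 1 + (0.21×2 + 0.37×1 + 0.42×2) = 2.63
Organism 5: 1 + (0.51×2 + 0.21×2.63 + 0.28×2) = 3.1323
Organism 6: 1 + 2.63 = 3.63
Organism 7: 1 + 3.63 = 4.63

3.13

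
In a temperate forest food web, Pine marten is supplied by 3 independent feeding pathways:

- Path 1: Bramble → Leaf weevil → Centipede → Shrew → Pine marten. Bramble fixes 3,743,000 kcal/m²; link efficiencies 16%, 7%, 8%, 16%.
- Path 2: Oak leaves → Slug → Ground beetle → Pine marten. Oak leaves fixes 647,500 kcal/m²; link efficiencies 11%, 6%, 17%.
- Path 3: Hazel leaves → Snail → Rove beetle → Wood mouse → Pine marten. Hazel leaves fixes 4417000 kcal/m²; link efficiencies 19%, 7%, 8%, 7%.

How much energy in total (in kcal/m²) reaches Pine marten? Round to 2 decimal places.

Path 1: 3743000 × 0.16 × 0.07 × 0.08 × 0.16 = 536.59648 kcal/m²
Path 2: 647500 × 0.11 × 0.06 × 0.17 = 726.495 kcal/m²
Path 3: 4417000 × 0.19 × 0.07 × 0.08 × 0.07 = 328.97816 kcal/m²
Total at Pine marten: 536.59648 + 726.495 + 328.97816 = 1592.06964 kcal/m²

1592.07 kcal/m²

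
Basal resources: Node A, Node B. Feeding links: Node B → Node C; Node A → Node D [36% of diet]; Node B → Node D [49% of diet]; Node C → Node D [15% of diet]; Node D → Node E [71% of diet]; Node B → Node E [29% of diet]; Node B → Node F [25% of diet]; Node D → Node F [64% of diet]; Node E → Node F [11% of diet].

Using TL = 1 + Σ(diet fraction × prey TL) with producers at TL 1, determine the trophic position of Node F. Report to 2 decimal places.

2.94

Node C: 1 + 1 = 2
Node D: 1 + (0.36×1 + 0.49×1 + 0.15×2) = 2.15
Node E: 1 + (0.71×2.15 + 0.29×1) = 2.8165
Node F: 1 + (0.25×1 + 0.64×2.15 + 0.11×2.8165) = 2.935815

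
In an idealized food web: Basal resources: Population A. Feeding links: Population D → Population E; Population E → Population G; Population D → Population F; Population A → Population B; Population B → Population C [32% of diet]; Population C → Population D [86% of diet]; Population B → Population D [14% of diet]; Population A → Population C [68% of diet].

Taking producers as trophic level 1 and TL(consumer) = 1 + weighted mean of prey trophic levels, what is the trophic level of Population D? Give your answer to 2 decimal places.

3.28

Population B: 1 + 1 = 2
Population C: 1 + (0.68×1 + 0.32×2) = 2.32
Population D: 1 + (0.14×2 + 0.86×2.32) = 3.2752
Population E: 1 + 3.2752 = 4.2752
Population F: 1 + 3.2752 = 4.2752
Population G: 1 + 4.2752 = 5.2752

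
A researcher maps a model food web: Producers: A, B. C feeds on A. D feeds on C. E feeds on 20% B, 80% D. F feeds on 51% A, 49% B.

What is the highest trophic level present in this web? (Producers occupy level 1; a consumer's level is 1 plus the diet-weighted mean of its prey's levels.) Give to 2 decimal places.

3.60

C: 1 + 1 = 2
D: 1 + 2 = 3
E: 1 + (0.2×1 + 0.8×3) = 3.6
F: 1 + (0.51×1 + 0.49×1) = 2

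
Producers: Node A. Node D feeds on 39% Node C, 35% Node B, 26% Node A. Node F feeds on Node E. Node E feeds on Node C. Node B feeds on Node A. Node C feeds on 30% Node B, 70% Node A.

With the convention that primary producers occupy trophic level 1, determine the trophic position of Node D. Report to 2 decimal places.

2.86

Node B: 1 + 1 = 2
Node C: 1 + (0.3×2 + 0.7×1) = 2.3
Node D: 1 + (0.39×2.3 + 0.35×2 + 0.26×1) = 2.857
Node E: 1 + 2.3 = 3.3
Node F: 1 + 3.3 = 4.3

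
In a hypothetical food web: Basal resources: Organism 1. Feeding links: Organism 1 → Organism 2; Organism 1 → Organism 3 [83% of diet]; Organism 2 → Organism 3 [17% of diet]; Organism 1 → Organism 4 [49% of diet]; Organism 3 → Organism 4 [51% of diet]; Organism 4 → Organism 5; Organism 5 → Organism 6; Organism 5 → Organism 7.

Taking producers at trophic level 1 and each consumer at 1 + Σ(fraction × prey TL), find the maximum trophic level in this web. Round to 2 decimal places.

4.60

Organism 2: 1 + 1 = 2
Organism 3: 1 + (0.83×1 + 0.17×2) = 2.17
Organism 4: 1 + (0.49×1 + 0.51×2.17) = 2.5967
Organism 5: 1 + 2.5967 = 3.5967
Organism 6: 1 + 3.5967 = 4.5967
Organism 7: 1 + 3.5967 = 4.5967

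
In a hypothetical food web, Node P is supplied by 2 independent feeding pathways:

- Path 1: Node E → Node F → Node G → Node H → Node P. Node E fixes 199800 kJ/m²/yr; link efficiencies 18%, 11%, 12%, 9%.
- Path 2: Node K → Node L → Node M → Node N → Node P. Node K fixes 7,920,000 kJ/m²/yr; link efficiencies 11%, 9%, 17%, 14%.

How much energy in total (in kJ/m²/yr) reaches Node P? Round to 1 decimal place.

Path 1: 199800 × 0.18 × 0.11 × 0.12 × 0.09 = 42.725232 kJ/m²/yr
Path 2: 7920000 × 0.11 × 0.09 × 0.17 × 0.14 = 1866.1104 kJ/m²/yr
Total at Node P: 42.725232 + 1866.1104 = 1908.835632 kJ/m²/yr

1908.8 kJ/m²/yr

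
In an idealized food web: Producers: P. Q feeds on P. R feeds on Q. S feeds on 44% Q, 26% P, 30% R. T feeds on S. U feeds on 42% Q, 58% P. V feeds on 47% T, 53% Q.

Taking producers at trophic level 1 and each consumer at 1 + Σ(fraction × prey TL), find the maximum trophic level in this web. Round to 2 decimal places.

Q: 1 + 1 = 2
R: 1 + 2 = 3
S: 1 + (0.44×2 + 0.26×1 + 0.3×3) = 3.04
T: 1 + 3.04 = 4.04
U: 1 + (0.42×2 + 0.58×1) = 2.42
V: 1 + (0.47×4.04 + 0.53×2) = 3.9588

4.04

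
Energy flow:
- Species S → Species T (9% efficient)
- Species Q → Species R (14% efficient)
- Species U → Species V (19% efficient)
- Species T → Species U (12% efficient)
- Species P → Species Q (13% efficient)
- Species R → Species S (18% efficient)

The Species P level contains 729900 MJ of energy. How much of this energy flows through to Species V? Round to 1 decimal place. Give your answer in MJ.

Species Q: 729900 × 0.13 = 94887 MJ
Species R: 94887 × 0.14 = 13284.18 MJ
Species S: 13284.18 × 0.18 = 2391.1524 MJ
Species T: 2391.1524 × 0.09 = 215.203716 MJ
Species U: 215.203716 × 0.12 = 25.82444592 MJ
Species V: 25.82444592 × 0.19 = 4.9066447248 MJ

4.9 MJ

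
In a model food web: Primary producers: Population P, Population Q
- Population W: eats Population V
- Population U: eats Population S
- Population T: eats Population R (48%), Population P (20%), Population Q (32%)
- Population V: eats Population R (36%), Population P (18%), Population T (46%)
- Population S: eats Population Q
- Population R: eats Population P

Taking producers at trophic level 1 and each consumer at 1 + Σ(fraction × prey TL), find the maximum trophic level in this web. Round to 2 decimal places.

4.04

Population R: 1 + 1 = 2
Population S: 1 + 1 = 2
Population T: 1 + (0.48×2 + 0.2×1 + 0.32×1) = 2.48
Population U: 1 + 2 = 3
Population V: 1 + (0.36×2 + 0.18×1 + 0.46×2.48) = 3.0408
Population W: 1 + 3.0408 = 4.0408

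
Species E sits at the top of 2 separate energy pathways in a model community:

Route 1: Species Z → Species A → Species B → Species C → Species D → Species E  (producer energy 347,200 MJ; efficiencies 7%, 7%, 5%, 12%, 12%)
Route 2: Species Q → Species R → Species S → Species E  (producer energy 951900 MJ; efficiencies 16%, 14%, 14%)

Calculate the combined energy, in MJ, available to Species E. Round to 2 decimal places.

Route 1: 347200 × 0.07 × 0.07 × 0.05 × 0.12 × 0.12 = 1.2249216 MJ
Route 2: 951900 × 0.16 × 0.14 × 0.14 = 2985.1584 MJ
Total at Species E: 1.2249216 + 2985.1584 = 2986.3833216 MJ

2986.38 MJ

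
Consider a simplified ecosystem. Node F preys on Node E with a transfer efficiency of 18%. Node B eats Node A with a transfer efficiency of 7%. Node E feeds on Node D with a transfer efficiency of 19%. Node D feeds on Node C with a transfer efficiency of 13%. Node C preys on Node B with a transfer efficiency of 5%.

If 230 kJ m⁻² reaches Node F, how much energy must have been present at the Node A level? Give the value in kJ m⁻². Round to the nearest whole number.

14780541 kJ m⁻²

Cumulative transfer efficiency: 0.07 × 0.05 × 0.13 × 0.19 × 0.18 = 0.000015561
Node A energy = 230 / 0.000015561 = 14780541 kJ m⁻²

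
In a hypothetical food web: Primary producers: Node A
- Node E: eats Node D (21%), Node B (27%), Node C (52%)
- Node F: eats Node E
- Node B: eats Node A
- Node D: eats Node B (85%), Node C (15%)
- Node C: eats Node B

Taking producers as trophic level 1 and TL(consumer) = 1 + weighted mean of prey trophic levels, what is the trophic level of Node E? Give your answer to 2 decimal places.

3.76

Node B: 1 + 1 = 2
Node C: 1 + 2 = 3
Node D: 1 + (0.85×2 + 0.15×3) = 3.15
Node E: 1 + (0.21×3.15 + 0.27×2 + 0.52×3) = 3.7615
Node F: 1 + 3.7615 = 4.7615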